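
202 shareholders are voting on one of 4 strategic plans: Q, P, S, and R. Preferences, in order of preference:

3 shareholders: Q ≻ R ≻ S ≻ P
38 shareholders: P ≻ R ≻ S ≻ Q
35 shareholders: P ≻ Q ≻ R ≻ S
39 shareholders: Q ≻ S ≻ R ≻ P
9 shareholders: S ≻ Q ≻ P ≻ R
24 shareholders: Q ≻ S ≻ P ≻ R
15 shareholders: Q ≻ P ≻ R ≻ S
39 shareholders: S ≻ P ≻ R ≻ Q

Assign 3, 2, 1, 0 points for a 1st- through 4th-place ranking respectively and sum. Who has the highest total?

Q: 3·3 + 38·0 + 35·2 + 39·3 + 9·2 + 24·3 + 15·3 + 39·0 = 331
P: 3·0 + 38·3 + 35·3 + 39·0 + 9·1 + 24·1 + 15·2 + 39·2 = 360
S: 3·1 + 38·1 + 35·0 + 39·2 + 9·3 + 24·2 + 15·0 + 39·3 = 311
R: 3·2 + 38·2 + 35·1 + 39·1 + 9·0 + 24·0 + 15·1 + 39·1 = 210
P has the highest Borda score (360).

P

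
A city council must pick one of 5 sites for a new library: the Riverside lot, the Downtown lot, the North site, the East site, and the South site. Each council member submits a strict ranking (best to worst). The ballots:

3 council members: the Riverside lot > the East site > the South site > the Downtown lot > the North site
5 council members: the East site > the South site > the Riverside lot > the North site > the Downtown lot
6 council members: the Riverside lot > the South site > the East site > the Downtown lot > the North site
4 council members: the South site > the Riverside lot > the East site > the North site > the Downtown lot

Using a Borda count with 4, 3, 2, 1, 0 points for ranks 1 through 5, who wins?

the Riverside lot: 3·4 + 5·2 + 6·4 + 4·3 = 58
the Downtown lot: 3·1 + 5·0 + 6·1 + 4·0 = 9
the North site: 3·0 + 5·1 + 6·0 + 4·1 = 9
the East site: 3·3 + 5·4 + 6·2 + 4·2 = 49
the South site: 3·2 + 5·3 + 6·3 + 4·4 = 55
the Riverside lot has the highest Borda score (58).

the Riverside lot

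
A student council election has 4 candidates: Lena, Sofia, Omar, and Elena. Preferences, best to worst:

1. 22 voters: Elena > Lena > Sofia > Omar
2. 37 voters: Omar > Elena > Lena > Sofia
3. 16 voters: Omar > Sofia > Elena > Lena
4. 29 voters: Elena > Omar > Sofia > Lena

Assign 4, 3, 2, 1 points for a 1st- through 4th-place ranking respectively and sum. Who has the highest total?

Lena: 22·3 + 37·2 + 16·1 + 29·1 = 185
Sofia: 22·2 + 37·1 + 16·3 + 29·2 = 187
Omar: 22·1 + 37·4 + 16·4 + 29·3 = 321
Elena: 22·4 + 37·3 + 16·2 + 29·4 = 347
Elena has the highest Borda score (347).

Elena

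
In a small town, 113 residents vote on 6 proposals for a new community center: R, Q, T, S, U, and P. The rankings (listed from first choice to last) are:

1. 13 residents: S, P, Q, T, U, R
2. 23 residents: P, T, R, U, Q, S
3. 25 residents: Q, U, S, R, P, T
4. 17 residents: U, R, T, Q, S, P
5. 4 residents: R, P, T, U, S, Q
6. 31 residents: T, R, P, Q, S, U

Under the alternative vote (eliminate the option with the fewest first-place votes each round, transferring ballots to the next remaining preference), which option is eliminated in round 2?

S

Round 1: R 4, Q 25, T 31, S 13, U 17, P 23. Eliminate R.
Round 2: Q 25, T 31, S 13, U 17, P 27. Eliminate S.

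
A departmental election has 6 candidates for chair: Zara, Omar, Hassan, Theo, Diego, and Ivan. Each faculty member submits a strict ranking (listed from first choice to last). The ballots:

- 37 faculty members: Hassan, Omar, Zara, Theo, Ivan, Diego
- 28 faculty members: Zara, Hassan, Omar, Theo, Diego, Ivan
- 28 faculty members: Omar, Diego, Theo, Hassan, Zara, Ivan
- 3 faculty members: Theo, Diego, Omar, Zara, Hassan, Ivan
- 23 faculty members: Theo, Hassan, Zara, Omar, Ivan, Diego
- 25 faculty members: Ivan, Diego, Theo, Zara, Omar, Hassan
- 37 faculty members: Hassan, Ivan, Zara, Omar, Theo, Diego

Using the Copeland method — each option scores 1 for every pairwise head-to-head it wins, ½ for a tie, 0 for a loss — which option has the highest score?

Hassan

Zara: beats Omar, Theo, Diego, and Ivan; loses to Hassan → score 4.
Omar: beats Theo, Diego, and Ivan; loses to Zara and Hassan → score 3.
Hassan: beats Zara, Omar, Theo, Diego, and Ivan → score 5.
Theo: beats Diego and Ivan; loses to Zara, Omar, and Hassan → score 2.
Diego: loses to Zara, Omar, Hassan, Theo, and Ivan → score 0.
Ivan: beats Diego; loses to Zara, Omar, Hassan, and Theo → score 1.
Hassan has the best pairwise record.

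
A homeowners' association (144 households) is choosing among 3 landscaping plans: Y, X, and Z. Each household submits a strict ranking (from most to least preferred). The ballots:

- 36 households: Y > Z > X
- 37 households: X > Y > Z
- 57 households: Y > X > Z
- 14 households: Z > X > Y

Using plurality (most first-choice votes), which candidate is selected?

First-place votes: Y 93, X 37, Z 14.
Y has the most first-place votes.

Y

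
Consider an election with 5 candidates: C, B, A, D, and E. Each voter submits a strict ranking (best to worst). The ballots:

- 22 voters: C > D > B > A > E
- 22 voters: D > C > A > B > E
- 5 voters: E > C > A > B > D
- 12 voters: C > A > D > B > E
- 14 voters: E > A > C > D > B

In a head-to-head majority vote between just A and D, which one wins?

D

Voters preferring A to D: 31; preferring D to A: 44.
D wins the head-to-head.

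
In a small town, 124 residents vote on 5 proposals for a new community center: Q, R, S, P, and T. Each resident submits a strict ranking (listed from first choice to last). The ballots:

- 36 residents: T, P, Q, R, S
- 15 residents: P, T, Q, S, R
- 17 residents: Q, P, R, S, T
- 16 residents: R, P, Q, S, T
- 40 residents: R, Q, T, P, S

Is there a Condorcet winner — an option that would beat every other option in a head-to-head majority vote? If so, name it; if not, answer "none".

none

Checking pairwise contests:
P beats Q 67–57.
Q beats R 68–56.
Q beats S 124–0.
T beats P 76–48.
Q beats T 73–51.
Every option loses at least one head-to-head, so there is no Condorcet winner.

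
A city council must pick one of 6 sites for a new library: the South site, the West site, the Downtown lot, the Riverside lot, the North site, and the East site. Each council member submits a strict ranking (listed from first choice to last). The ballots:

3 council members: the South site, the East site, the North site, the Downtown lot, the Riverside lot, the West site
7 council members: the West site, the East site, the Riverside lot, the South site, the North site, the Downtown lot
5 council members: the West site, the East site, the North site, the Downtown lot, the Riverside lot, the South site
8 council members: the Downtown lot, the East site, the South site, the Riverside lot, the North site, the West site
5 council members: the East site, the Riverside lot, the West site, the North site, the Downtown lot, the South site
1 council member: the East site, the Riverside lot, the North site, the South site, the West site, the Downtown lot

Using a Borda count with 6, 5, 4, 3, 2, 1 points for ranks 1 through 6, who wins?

the East site

the South site: 3·6 + 7·3 + 5·1 + 8·4 + 5·1 + 1·3 = 84
the West site: 3·1 + 7·6 + 5·6 + 8·1 + 5·4 + 1·2 = 105
the Downtown lot: 3·3 + 7·1 + 5·3 + 8·6 + 5·2 + 1·1 = 90
the Riverside lot: 3·2 + 7·4 + 5·2 + 8·3 + 5·5 + 1·5 = 98
the North site: 3·4 + 7·2 + 5·4 + 8·2 + 5·3 + 1·4 = 81
the East site: 3·5 + 7·5 + 5·5 + 8·5 + 5·6 + 1·6 = 151
the East site has the highest Borda score (151).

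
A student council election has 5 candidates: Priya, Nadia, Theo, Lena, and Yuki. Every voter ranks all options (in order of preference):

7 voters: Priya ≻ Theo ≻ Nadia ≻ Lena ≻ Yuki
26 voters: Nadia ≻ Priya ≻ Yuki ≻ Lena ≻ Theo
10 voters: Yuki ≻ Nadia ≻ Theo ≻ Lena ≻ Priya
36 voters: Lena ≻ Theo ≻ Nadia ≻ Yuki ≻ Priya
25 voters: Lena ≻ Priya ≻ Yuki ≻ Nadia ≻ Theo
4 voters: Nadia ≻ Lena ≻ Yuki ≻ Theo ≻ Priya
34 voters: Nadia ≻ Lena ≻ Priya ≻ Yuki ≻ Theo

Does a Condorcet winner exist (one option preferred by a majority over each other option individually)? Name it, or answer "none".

Nadia vs Priya: 110–32 for Nadia.
Nadia vs Theo: 99–43 for Nadia.
Nadia vs Lena: 81–61 for Nadia.
Nadia vs Yuki: 107–35 for Nadia.
Nadia beats every other option head-to-head.

Nadia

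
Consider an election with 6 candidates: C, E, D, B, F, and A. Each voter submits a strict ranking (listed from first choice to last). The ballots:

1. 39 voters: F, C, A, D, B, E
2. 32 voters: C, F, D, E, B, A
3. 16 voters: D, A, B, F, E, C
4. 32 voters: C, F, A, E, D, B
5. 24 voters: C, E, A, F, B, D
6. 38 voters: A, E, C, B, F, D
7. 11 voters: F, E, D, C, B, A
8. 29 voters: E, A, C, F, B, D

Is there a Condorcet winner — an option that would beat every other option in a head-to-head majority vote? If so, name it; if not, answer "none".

C

C vs E: 127–94 for C.
C vs D: 194–27 for C.
C vs B: 205–16 for C.
C vs F: 155–66 for C.
C vs A: 138–83 for C.
C beats every other option head-to-head.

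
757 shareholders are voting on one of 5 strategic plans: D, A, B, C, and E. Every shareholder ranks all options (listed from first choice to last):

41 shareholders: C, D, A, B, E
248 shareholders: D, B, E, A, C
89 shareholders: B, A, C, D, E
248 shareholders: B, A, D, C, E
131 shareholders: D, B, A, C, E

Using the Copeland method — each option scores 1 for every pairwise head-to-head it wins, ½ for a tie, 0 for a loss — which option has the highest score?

D: beats A, B, C, and E → score 4.
A: beats C and E; loses to D and B → score 2.
B: beats A, C, and E; loses to D → score 3.
C: beats E; loses to D, A, and B → score 1.
E: loses to D, A, B, and C → score 0.
D has the best pairwise record.

D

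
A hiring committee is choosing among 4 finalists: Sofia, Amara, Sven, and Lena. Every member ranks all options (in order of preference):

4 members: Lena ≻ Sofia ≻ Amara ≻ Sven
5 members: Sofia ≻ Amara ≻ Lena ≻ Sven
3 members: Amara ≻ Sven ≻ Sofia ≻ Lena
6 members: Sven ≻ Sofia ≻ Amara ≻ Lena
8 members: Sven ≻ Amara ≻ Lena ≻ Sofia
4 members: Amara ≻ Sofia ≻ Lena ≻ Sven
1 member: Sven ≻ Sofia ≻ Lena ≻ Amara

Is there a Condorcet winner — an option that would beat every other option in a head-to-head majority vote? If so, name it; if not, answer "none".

Checking pairwise contests:
Sven beats Sofia 18–13.
Sofia beats Amara 16–15.
Amara beats Sven 16–15.
Sofia beats Lena 19–12.
Every option loses at least one head-to-head, so there is no Condorcet winner.

none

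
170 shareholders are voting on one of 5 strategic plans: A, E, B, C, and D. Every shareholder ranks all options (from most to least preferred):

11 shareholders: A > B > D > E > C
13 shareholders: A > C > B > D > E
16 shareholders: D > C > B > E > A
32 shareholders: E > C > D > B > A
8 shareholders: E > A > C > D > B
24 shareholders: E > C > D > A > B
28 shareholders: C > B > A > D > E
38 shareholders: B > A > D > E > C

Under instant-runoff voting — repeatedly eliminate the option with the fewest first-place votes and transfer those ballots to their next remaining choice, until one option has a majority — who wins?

E

Round 1: A 24, E 64, B 38, C 28, D 16. Eliminate D.
Round 2: A 24, E 64, B 38, C 44. Eliminate A.
Round 3: E 64, B 49, C 57. Eliminate B.
Round 4: E 113, C 57. E has a majority.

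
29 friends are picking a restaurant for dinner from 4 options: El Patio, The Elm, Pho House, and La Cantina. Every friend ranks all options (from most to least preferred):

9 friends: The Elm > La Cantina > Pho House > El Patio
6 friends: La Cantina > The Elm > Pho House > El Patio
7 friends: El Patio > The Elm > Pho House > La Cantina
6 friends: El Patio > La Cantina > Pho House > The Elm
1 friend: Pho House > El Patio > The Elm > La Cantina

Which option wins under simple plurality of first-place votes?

El Patio

First-place votes: El Patio 13, The Elm 9, Pho House 1, La Cantina 6.
El Patio has the most first-place votes.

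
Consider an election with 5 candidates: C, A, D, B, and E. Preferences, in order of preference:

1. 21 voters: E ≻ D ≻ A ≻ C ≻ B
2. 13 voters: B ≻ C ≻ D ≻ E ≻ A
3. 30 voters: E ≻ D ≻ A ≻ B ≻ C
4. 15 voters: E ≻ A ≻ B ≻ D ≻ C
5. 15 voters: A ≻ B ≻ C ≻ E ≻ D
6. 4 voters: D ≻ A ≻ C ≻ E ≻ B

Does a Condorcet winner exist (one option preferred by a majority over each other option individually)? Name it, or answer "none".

E

E vs C: 66–32 for E.
E vs A: 79–19 for E.
E vs D: 81–17 for E.
E vs B: 70–28 for E.
E beats every other option head-to-head.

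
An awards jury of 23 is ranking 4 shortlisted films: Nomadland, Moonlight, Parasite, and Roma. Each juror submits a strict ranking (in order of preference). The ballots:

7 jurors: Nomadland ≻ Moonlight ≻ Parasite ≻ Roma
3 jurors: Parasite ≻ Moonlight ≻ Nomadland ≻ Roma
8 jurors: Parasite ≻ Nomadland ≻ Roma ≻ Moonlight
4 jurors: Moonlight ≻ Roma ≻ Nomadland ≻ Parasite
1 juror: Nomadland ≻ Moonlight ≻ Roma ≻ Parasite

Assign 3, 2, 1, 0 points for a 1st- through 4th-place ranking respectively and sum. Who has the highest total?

Nomadland: 7·3 + 3·1 + 8·2 + 4·1 + 1·3 = 47
Moonlight: 7·2 + 3·2 + 8·0 + 4·3 + 1·2 = 34
Parasite: 7·1 + 3·3 + 8·3 + 4·0 + 1·0 = 40
Roma: 7·0 + 3·0 + 8·1 + 4·2 + 1·1 = 17
Nomadland has the highest Borda score (47).

Nomadland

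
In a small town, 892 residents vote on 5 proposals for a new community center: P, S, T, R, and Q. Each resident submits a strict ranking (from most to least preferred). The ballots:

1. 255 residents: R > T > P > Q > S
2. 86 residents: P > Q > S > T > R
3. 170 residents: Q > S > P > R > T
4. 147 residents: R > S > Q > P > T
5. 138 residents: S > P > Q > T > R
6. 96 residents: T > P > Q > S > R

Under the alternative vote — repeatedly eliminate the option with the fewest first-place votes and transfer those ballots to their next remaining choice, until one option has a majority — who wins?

Q

Round 1: P 86, S 138, T 96, R 402, Q 170. Eliminate P.
Round 2: S 138, T 96, R 402, Q 256. Eliminate T.
Round 3: S 138, R 402, Q 352. Eliminate S.
Round 4: R 402, Q 490. Q has a majority.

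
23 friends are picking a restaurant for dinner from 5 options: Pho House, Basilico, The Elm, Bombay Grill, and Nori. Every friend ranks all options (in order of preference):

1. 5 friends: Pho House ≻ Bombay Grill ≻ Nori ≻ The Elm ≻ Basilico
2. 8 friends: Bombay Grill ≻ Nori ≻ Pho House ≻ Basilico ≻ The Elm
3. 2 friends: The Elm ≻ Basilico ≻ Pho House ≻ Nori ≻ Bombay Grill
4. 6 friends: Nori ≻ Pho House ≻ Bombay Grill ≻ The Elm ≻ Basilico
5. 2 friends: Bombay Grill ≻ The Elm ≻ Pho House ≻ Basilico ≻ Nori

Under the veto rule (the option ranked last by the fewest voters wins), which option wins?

Last-place votes: Pho House 0, Basilico 11, The Elm 8, Bombay Grill 2, Nori 2.
Pho House is ranked last by the fewest voters, so Pho House wins.

Pho House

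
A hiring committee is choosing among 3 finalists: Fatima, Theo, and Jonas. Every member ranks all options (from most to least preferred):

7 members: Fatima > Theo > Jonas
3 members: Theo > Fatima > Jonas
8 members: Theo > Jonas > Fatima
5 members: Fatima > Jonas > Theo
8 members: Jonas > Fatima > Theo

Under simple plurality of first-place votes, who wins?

Fatima

First-place votes: Fatima 12, Theo 11, Jonas 8.
Fatima has the most first-place votes.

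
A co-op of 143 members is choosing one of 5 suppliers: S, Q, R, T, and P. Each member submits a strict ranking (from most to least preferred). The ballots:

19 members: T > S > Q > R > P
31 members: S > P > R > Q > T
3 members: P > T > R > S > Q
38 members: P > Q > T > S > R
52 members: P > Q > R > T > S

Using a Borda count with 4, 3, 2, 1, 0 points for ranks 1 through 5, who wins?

S: 19·3 + 31·4 + 3·1 + 38·1 + 52·0 = 222
Q: 19·2 + 31·1 + 3·0 + 38·3 + 52·3 = 339
R: 19·1 + 31·2 + 3·2 + 38·0 + 52·2 = 191
T: 19·4 + 31·0 + 3·3 + 38·2 + 52·1 = 213
P: 19·0 + 31·3 + 3·4 + 38·4 + 52·4 = 465
P has the highest Borda score (465).

P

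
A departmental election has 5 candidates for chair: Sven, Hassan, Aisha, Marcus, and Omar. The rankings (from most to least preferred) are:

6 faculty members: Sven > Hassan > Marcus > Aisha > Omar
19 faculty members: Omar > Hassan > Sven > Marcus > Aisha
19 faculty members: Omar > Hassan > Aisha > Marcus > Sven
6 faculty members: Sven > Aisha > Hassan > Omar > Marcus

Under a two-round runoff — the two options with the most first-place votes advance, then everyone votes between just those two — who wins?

Round 1 first-place votes: Sven 12, Hassan 0, Aisha 0, Marcus 0, Omar 38.
Omar and Sven advance.
Runoff: Omar is preferred to Sven by 38 voters; Sven by 12.
Omar wins the runoff.

Omar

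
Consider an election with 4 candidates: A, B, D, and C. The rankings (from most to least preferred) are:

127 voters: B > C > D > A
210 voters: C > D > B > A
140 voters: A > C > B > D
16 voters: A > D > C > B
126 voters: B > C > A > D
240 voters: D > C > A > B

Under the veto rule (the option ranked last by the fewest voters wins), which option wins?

Last-place votes: A 337, B 256, D 266, C 0.
C is ranked last by the fewest voters, so C wins.

C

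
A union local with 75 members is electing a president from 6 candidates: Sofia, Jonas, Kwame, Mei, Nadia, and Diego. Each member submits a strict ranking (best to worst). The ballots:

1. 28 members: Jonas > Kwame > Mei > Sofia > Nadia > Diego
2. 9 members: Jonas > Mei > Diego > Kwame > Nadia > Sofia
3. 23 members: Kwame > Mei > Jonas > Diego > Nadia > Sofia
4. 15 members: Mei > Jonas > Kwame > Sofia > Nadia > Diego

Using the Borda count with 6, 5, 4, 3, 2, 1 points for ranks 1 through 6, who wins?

Jonas

Sofia: 28·3 + 9·1 + 23·1 + 15·3 = 161
Jonas: 28·6 + 9·6 + 23·4 + 15·5 = 389
Kwame: 28·5 + 9·3 + 23·6 + 15·4 = 365
Mei: 28·4 + 9·5 + 23·5 + 15·6 = 362
Nadia: 28·2 + 9·2 + 23·2 + 15·2 = 150
Diego: 28·1 + 9·4 + 23·3 + 15·1 = 148
Jonas has the highest Borda score (389).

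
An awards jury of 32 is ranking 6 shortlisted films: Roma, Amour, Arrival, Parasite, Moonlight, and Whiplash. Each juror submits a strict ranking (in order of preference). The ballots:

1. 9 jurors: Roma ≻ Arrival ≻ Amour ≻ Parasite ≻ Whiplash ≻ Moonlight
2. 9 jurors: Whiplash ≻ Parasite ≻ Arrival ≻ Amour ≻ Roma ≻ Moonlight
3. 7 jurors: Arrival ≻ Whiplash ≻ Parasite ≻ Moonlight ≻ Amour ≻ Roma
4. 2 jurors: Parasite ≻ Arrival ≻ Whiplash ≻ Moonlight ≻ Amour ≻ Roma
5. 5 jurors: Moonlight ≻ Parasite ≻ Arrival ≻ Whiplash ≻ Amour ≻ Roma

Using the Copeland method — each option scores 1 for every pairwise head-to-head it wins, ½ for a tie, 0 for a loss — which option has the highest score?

Arrival

Roma: beats Moonlight; loses to Amour, Arrival, Parasite, and Whiplash → score 1.
Amour: beats Roma and Moonlight; loses to Arrival, Parasite, and Whiplash → score 2.
Arrival: beats Roma, Amour, Moonlight, and Whiplash; ties Parasite → score 4.5.
Parasite: beats Roma, Amour, and Moonlight; ties Arrival and Whiplash → score 4.
Moonlight: loses to Roma, Amour, Arrival, Parasite, and Whiplash → score 0.
Whiplash: beats Roma, Amour, and Moonlight; ties Parasite; loses to Arrival → score 3.5.
Arrival has the best pairwise record.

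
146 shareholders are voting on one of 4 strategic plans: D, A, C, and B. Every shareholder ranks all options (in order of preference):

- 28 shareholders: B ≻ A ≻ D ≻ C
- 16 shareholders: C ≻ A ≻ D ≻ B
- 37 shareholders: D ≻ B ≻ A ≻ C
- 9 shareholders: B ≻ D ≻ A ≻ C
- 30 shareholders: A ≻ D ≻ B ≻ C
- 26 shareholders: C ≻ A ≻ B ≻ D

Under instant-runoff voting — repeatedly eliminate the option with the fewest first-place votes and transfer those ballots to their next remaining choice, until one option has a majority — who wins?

D

Round 1: D 37, A 30, C 42, B 37. Eliminate A.
Round 2: D 67, C 42, B 37. Eliminate B.
Round 3: D 104, C 42. D has a majority.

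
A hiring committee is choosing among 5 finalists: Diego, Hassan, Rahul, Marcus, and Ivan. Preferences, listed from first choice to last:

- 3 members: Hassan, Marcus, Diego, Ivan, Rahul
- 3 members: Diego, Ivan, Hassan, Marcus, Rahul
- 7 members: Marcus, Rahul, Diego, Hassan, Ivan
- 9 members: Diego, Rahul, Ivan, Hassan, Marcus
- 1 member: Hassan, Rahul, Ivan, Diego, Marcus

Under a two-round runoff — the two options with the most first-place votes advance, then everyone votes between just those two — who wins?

Round 1 first-place votes: Diego 12, Hassan 4, Rahul 0, Marcus 7, Ivan 0.
Diego and Marcus advance.
Runoff: Diego is preferred to Marcus by 13 voters; Marcus by 10.
Diego wins the runoff.

Diego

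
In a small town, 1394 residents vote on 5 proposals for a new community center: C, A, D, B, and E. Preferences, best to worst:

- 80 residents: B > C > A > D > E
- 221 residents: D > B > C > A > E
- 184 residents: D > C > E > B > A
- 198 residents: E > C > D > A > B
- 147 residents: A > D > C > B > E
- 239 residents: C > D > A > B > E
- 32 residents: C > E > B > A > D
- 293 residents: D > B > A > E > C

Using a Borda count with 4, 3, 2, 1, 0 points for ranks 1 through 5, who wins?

C: 80·3 + 221·2 + 184·3 + 198·3 + 147·2 + 239·4 + 32·4 + 293·0 = 3206
A: 80·2 + 221·1 + 184·0 + 198·1 + 147·4 + 239·2 + 32·1 + 293·2 = 2263
D: 80·1 + 221·4 + 184·4 + 198·2 + 147·3 + 239·3 + 32·0 + 293·4 = 4426
B: 80·4 + 221·3 + 184·1 + 198·0 + 147·1 + 239·1 + 32·2 + 293·3 = 2496
E: 80·0 + 221·0 + 184·2 + 198·4 + 147·0 + 239·0 + 32·3 + 293·1 = 1549
D has the highest Borda score (4426).

D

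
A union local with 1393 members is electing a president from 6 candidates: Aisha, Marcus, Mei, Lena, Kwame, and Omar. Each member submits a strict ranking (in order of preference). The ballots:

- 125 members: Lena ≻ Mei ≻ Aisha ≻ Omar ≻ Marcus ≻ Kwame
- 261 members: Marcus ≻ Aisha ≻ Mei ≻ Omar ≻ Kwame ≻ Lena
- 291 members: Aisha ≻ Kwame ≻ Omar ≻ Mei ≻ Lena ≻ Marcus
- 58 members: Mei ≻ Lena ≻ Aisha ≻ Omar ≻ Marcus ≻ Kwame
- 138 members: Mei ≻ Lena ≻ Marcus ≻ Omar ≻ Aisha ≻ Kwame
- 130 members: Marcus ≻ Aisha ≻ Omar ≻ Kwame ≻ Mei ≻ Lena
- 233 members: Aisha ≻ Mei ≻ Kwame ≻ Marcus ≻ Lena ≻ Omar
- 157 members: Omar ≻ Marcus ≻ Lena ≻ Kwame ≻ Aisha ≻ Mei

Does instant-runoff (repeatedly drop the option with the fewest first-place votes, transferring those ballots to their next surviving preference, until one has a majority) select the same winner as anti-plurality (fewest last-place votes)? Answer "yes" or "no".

Instant-runoff — R1 Aisha 524, Marcus 391, Mei 196, Lena 125, Kwame 0, Omar 157 (Kwame out); R2 Aisha 524, Marcus 391, Mei 196, Lena 125, Omar 157 (Lena out); R3 Aisha 524, Marcus 391, Mei 321, Omar 157 (Omar out); R4 Aisha 524, Marcus 548, Mei 321 (Mei out); R5 Aisha 707, Marcus 686 (Aisha winner). Winner: Aisha.
Anti-plurality — last-place votes: Aisha 0, Marcus 291, Mei 157, Lena 391, Kwame 321, Omar 233. Winner: Aisha.
The two methods agree.

yes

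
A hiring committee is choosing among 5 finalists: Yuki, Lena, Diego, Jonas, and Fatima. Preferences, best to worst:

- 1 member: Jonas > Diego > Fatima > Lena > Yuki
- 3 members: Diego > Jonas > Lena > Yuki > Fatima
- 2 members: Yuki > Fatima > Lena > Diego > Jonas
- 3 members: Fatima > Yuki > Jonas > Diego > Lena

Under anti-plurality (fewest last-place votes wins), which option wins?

Last-place votes: Yuki 1, Lena 3, Diego 0, Jonas 2, Fatima 3.
Diego is ranked last by the fewest voters, so Diego wins.

Diego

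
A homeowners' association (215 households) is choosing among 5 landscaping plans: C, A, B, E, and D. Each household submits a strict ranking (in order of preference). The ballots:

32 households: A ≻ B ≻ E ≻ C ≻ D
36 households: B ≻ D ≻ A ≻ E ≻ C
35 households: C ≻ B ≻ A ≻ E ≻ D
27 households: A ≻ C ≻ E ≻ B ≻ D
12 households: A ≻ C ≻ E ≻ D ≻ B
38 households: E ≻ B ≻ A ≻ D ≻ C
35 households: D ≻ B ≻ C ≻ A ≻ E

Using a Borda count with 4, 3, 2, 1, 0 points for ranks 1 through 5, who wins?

B

C: 32·1 + 36·0 + 35·4 + 27·3 + 12·3 + 38·0 + 35·2 = 359
A: 32·4 + 36·2 + 35·2 + 27·4 + 12·4 + 38·2 + 35·1 = 537
B: 32·3 + 36·4 + 35·3 + 27·1 + 12·0 + 38·3 + 35·3 = 591
E: 32·2 + 36·1 + 35·1 + 27·2 + 12·2 + 38·4 + 35·0 = 365
D: 32·0 + 36·3 + 35·0 + 27·0 + 12·1 + 38·1 + 35·4 = 298
B has the highest Borda score (591).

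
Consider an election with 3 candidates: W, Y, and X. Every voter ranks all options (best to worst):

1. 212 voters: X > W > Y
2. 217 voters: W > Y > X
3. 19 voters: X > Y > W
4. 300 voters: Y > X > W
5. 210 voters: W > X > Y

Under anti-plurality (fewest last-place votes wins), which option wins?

Last-place votes: W 319, Y 422, X 217.
X is ranked last by the fewest voters, so X wins.

X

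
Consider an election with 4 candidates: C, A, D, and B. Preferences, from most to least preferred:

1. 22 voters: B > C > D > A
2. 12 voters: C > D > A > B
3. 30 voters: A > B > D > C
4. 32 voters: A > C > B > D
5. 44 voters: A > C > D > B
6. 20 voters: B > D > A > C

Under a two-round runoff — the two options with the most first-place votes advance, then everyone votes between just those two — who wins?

A

Round 1 first-place votes: C 12, A 106, D 0, B 42.
A and B advance.
Runoff: A is preferred to B by 118 voters; B by 42.
A wins the runoff.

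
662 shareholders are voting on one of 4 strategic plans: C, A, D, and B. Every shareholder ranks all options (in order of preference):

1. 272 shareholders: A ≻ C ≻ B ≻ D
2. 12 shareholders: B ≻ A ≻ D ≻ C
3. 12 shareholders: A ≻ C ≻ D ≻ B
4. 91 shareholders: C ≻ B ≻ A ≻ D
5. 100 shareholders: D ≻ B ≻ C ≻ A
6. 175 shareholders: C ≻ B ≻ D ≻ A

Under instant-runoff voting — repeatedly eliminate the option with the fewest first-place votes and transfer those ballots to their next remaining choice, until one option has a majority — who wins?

C

Round 1: C 266, A 284, D 100, B 12. Eliminate B.
Round 2: C 266, A 296, D 100. Eliminate D.
Round 3: C 366, A 296. C has a majority.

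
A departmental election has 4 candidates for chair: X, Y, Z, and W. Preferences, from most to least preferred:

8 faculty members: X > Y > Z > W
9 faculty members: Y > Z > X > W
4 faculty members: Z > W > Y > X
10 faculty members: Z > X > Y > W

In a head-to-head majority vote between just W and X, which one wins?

Voters preferring W to X: 4; preferring X to W: 27.
X wins the head-to-head.

X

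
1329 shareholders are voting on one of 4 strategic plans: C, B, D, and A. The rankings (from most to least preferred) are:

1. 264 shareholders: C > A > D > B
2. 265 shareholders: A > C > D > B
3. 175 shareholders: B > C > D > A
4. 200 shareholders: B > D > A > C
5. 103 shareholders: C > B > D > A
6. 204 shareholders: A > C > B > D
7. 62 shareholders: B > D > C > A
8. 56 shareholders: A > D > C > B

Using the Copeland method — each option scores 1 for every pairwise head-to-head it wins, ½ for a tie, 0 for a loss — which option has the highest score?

A

C: beats B and D; loses to A → score 2.
B: beats D; loses to C and A → score 1.
D: loses to C, B, and A → score 0.
A: beats C, B, and D → score 3.
A has the best pairwise record.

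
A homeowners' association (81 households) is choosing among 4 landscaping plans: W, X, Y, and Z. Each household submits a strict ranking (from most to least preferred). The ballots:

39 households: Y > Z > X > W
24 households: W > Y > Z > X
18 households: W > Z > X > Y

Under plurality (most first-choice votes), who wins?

W

First-place votes: W 42, X 0, Y 39, Z 0.
W has the most first-place votes.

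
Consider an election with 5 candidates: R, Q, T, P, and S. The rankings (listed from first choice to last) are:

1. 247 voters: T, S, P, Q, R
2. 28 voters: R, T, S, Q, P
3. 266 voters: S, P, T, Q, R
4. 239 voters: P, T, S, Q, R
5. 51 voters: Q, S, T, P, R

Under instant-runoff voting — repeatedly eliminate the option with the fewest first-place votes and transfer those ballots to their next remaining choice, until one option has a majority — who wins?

Round 1: R 28, Q 51, T 247, P 239, S 266. Eliminate R.
Round 2: Q 51, T 275, P 239, S 266. Eliminate Q.
Round 3: T 275, P 239, S 317. Eliminate P.
Round 4: T 514, S 317. T has a majority.

T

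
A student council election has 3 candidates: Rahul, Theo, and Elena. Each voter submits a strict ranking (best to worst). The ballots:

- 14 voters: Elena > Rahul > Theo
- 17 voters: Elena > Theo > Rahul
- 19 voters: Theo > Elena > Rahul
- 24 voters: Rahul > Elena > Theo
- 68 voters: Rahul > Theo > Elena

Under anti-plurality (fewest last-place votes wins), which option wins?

Rahul

Last-place votes: Rahul 36, Theo 38, Elena 68.
Rahul is ranked last by the fewest voters, so Rahul wins.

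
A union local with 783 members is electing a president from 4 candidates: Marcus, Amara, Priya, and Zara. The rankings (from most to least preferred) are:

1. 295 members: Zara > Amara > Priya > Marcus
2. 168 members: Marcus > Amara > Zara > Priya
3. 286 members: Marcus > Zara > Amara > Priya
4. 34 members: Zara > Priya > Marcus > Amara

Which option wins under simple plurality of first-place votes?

First-place votes: Marcus 454, Amara 0, Priya 0, Zara 329.
Marcus has the most first-place votes.

Marcus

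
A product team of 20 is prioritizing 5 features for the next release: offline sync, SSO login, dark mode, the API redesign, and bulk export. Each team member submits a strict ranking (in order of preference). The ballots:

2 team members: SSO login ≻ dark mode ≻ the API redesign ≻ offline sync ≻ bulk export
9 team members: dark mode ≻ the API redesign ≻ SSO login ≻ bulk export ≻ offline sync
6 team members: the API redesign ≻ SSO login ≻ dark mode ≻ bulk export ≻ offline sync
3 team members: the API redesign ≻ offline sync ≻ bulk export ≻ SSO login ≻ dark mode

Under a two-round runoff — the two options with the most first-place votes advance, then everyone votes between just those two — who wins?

Round 1 first-place votes: offline sync 0, SSO login 2, dark mode 9, the API redesign 9, bulk export 0.
dark mode and the API redesign advance.
Runoff: dark mode is preferred to the API redesign by 11 voters; the API redesign by 9.
dark mode wins the runoff.

dark mode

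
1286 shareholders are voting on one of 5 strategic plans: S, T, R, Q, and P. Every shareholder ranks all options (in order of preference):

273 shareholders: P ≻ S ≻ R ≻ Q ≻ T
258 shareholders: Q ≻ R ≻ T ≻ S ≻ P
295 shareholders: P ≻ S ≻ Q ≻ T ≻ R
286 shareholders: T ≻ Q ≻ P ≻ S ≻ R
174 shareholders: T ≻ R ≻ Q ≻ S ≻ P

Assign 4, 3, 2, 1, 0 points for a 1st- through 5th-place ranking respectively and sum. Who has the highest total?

Q

S: 273·3 + 258·1 + 295·3 + 286·1 + 174·1 = 2422
T: 273·0 + 258·2 + 295·1 + 286·4 + 174·4 = 2651
R: 273·2 + 258·3 + 295·0 + 286·0 + 174·3 = 1842
Q: 273·1 + 258·4 + 295·2 + 286·3 + 174·2 = 3101
P: 273·4 + 258·0 + 295·4 + 286·2 + 174·0 = 2844
Q has the highest Borda score (3101).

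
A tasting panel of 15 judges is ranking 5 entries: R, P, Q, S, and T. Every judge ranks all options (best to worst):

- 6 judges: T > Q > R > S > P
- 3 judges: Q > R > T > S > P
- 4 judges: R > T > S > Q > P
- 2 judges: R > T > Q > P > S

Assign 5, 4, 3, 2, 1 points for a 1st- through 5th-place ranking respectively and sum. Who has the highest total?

T

R: 6·3 + 3·4 + 4·5 + 2·5 = 60
P: 6·1 + 3·1 + 4·1 + 2·2 = 17
Q: 6·4 + 3·5 + 4·2 + 2·3 = 53
S: 6·2 + 3·2 + 4·3 + 2·1 = 32
T: 6·5 + 3·3 + 4·4 + 2·4 = 63
T has the highest Borda score (63).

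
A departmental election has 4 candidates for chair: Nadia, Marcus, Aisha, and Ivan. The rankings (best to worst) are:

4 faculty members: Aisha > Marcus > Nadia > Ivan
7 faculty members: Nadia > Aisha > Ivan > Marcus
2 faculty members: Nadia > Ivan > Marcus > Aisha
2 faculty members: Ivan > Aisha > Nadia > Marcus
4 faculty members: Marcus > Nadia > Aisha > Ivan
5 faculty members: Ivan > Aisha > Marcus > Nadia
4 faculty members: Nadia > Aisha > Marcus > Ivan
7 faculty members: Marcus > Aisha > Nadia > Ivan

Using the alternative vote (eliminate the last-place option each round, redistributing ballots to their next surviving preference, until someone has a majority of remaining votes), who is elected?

Round 1: Nadia 13, Marcus 11, Aisha 4, Ivan 7. Eliminate Aisha.
Round 2: Nadia 13, Marcus 15, Ivan 7. Eliminate Ivan.
Round 3: Nadia 15, Marcus 20. Marcus has a majority.

Marcus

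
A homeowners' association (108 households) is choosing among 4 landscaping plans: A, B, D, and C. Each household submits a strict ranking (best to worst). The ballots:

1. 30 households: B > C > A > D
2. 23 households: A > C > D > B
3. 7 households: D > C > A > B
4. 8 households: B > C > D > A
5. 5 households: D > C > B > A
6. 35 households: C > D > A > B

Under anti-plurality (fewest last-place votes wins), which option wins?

Last-place votes: A 13, B 65, D 30, C 0.
C is ranked last by the fewest voters, so C wins.

C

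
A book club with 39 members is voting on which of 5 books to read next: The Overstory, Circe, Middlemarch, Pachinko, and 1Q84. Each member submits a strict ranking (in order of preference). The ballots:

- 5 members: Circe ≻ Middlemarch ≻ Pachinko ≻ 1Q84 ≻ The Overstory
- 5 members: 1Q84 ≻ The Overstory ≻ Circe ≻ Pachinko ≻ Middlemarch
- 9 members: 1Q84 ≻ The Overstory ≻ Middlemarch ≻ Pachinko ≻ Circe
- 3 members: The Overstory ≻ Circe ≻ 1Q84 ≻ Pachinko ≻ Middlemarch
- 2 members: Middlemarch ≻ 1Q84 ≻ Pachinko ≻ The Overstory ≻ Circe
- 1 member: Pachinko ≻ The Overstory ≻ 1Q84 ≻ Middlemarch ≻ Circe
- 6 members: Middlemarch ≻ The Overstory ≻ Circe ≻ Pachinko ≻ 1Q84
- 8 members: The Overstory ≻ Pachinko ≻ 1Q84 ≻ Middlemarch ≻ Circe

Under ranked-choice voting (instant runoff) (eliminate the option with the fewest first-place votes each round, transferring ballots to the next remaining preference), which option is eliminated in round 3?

Round 1: The Overstory 11, Circe 5, Middlemarch 8, Pachinko 1, 1Q84 14. Eliminate Pachinko.
Round 2: The Overstory 12, Circe 5, Middlemarch 8, 1Q84 14. Eliminate Circe.
Round 3: The Overstory 12, Middlemarch 13, 1Q84 14. Eliminate The Overstory.

The Overstory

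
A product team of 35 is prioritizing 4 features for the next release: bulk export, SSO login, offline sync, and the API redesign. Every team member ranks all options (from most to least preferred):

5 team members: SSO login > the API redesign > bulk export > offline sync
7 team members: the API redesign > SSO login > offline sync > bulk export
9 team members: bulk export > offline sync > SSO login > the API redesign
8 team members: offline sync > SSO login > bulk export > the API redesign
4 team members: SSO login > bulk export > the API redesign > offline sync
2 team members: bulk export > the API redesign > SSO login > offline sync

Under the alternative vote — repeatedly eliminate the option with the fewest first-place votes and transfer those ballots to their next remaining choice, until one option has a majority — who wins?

SSO login

Round 1: bulk export 11, SSO login 9, offline sync 8, the API redesign 7. Eliminate the API redesign.
Round 2: bulk export 11, SSO login 16, offline sync 8. Eliminate offline sync.
Round 3: bulk export 11, SSO login 24. SSO login has a majority.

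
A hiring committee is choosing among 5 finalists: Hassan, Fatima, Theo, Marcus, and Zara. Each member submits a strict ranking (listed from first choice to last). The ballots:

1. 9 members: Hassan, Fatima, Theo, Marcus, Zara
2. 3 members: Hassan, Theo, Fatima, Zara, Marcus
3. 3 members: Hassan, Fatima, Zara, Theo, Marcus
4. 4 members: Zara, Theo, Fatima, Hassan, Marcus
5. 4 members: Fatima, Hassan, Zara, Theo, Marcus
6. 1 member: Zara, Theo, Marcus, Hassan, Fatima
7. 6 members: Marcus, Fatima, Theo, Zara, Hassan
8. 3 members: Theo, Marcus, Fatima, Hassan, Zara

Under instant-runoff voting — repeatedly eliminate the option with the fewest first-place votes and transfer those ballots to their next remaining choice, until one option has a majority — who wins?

Hassan

Round 1: Hassan 15, Fatima 4, Theo 3, Marcus 6, Zara 5. Eliminate Theo.
Round 2: Hassan 15, Fatima 4, Marcus 9, Zara 5. Eliminate Fatima.
Round 3: Hassan 19, Marcus 9, Zara 5. Hassan has a majority.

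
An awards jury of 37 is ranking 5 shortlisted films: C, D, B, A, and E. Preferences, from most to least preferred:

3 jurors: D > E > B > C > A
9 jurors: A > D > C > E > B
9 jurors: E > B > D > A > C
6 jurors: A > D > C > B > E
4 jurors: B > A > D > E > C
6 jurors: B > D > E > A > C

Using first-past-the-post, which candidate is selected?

A

First-place votes: C 0, D 3, B 10, A 15, E 9.
A has the most first-place votes.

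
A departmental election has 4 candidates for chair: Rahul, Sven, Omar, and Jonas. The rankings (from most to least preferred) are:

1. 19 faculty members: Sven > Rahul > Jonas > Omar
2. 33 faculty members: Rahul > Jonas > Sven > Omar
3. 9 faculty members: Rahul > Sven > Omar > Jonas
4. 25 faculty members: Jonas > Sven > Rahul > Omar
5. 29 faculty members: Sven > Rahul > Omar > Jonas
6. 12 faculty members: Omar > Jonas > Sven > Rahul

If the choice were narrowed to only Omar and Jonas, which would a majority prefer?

Jonas

Voters preferring Omar to Jonas: 50; preferring Jonas to Omar: 77.
Jonas wins the head-to-head.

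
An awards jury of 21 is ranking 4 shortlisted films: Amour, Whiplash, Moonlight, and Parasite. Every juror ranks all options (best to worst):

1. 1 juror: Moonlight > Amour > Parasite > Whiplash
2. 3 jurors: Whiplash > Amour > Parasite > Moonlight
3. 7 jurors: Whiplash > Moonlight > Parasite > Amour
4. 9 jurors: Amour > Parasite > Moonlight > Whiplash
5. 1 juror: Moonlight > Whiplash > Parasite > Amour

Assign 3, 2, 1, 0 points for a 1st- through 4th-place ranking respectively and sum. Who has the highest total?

Amour: 1·2 + 3·2 + 7·0 + 9·3 + 1·0 = 35
Whiplash: 1·0 + 3·3 + 7·3 + 9·0 + 1·2 = 32
Moonlight: 1·3 + 3·0 + 7·2 + 9·1 + 1·3 = 29
Parasite: 1·1 + 3·1 + 7·1 + 9·2 + 1·1 = 30
Amour has the highest Borda score (35).

Amour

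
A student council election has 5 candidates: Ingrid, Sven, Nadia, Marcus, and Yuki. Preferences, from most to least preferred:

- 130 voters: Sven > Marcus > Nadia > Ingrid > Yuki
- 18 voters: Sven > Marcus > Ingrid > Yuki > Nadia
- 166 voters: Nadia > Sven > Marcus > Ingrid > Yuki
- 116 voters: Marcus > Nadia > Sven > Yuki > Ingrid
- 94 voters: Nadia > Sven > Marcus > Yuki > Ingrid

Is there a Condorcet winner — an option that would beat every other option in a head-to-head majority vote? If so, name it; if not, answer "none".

Checking pairwise contests:
Sven beats Ingrid 524–0.
Nadia beats Sven 376–148.
Marcus beats Nadia 264–260.
Sven beats Marcus 408–116.
Ingrid beats Yuki 314–210.
Every option loses at least one head-to-head, so there is no Condorcet winner.

none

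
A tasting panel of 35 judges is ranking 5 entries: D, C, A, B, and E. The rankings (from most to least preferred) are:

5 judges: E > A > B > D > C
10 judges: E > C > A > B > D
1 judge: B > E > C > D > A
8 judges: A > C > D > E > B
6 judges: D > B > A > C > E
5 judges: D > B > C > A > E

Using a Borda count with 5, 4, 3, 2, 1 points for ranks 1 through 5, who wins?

A

D: 5·2 + 10·1 + 1·2 + 8·3 + 6·5 + 5·5 = 101
C: 5·1 + 10·4 + 1·3 + 8·4 + 6·2 + 5·3 = 107
A: 5·4 + 10·3 + 1·1 + 8·5 + 6·3 + 5·2 = 119
B: 5·3 + 10·2 + 1·5 + 8·1 + 6·4 + 5·4 = 92
E: 5·5 + 10·5 + 1·4 + 8·2 + 6·1 + 5·1 = 106
A has the highest Borda score (119).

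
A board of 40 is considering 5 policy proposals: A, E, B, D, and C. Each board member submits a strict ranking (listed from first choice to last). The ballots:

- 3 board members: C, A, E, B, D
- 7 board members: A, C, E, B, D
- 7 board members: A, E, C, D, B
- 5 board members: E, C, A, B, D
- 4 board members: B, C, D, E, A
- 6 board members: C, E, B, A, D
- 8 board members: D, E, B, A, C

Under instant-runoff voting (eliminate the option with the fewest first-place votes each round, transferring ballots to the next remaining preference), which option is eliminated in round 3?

D

Round 1: A 14, E 5, B 4, D 8, C 9. Eliminate B.
Round 2: A 14, E 5, D 8, C 13. Eliminate E.
Round 3: A 14, D 8, C 18. Eliminate D.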